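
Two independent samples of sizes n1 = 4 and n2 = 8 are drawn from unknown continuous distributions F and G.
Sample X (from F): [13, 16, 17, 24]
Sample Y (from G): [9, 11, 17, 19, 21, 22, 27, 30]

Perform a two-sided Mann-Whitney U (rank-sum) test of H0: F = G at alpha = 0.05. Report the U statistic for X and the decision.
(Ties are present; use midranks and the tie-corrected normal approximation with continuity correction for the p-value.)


Step 1: Combine and sort all 12 observations; assign midranks.
sorted (value, group): (9,Y), (11,Y), (13,X), (16,X), (17,X), (17,Y), (19,Y), (21,Y), (22,Y), (24,X), (27,Y), (30,Y)
ranks: 9->1, 11->2, 13->3, 16->4, 17->5.5, 17->5.5, 19->7, 21->8, 22->9, 24->10, 27->11, 30->12
Step 2: Rank sum for X: R1 = 3 + 4 + 5.5 + 10 = 22.5.
Step 3: U_X = R1 - n1(n1+1)/2 = 22.5 - 4*5/2 = 22.5 - 10 = 12.5.
       U_Y = n1*n2 - U_X = 32 - 12.5 = 19.5.
Step 4: Ties are present, so use the tie-corrected normal approximation (with continuity correction) for the p-value.
Step 5: p-value = 0.609759; compare to alpha = 0.05. fail to reject H0.

U_X = 12.5, p = 0.609759, fail to reject H0 at alpha = 0.05.


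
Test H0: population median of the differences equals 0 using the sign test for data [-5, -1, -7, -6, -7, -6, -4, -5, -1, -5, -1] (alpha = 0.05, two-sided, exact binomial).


Step 1: Discard zero differences. Original n = 11; n_eff = number of nonzero differences = 11.
Nonzero differences (with sign): -5, -1, -7, -6, -7, -6, -4, -5, -1, -5, -1
Step 2: Count signs: positive = 0, negative = 11.
Step 3: Under H0: P(positive) = 0.5, so the number of positives S ~ Bin(11, 0.5).
Step 4: Two-sided exact p-value = sum of Bin(11,0.5) probabilities at or below the observed probability = 0.000977.
Step 5: alpha = 0.05. reject H0.

n_eff = 11, pos = 0, neg = 11, p = 0.000977, reject H0.


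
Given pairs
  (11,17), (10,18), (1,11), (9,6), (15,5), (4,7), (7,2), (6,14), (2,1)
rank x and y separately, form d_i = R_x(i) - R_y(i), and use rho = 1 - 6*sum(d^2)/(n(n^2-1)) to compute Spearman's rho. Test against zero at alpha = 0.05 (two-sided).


Step 1: Rank x and y separately (midranks; no ties here).
rank(x): 11->8, 10->7, 1->1, 9->6, 15->9, 4->3, 7->5, 6->4, 2->2
rank(y): 17->8, 18->9, 11->6, 6->4, 5->3, 7->5, 2->2, 14->7, 1->1
Step 2: d_i = R_x(i) - R_y(i); compute d_i^2.
  (8-8)^2=0, (7-9)^2=4, (1-6)^2=25, (6-4)^2=4, (9-3)^2=36, (3-5)^2=4, (5-2)^2=9, (4-7)^2=9, (2-1)^2=1
sum(d^2) = 92.
Step 3: rho = 1 - 6*92 / (9*(9^2 - 1)) = 1 - 552/720 = 0.233333.
Step 4: Under H0, t = rho * sqrt((n-2)/(1-rho^2)) = 0.6349 ~ t(7).
Step 5: Two-sided p-value from the t-distribution with 7 df = 0.545699.
Step 6: alpha = 0.05. fail to reject H0.

rho = 0.2333, p = 0.545699, fail to reject H0 at alpha = 0.05.


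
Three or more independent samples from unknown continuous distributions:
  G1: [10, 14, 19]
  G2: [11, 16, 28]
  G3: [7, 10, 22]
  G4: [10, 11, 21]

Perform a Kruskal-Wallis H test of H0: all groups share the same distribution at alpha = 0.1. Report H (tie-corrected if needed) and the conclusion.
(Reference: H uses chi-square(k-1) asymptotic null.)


Step 1: Combine all N = 12 observations and assign midranks.
sorted (value, group, rank): (7,G3,1), (10,G1,3), (10,G3,3), (10,G4,3), (11,G2,5.5), (11,G4,5.5), (14,G1,7), (16,G2,8), (19,G1,9), (21,G4,10), (22,G3,11), (28,G2,12)
Step 2: Sum ranks within each group.
R_1 = 19 (n_1 = 3)
R_2 = 25.5 (n_2 = 3)
R_3 = 15 (n_3 = 3)
R_4 = 18.5 (n_4 = 3)
Step 3: H = 12/(N(N+1)) * sum(R_i^2/n_i) - 3(N+1)
     = 12/(12*13) * (19^2/3 + 25.5^2/3 + 15^2/3 + 18.5^2/3) - 3*13
     = 0.076923 * 526.167 - 39
     = 1.474359.
Step 4: Ties present; correction factor C = 1 - 30/(12^3 - 12) = 0.982517. Corrected H = 1.474359 / 0.982517 = 1.500593.
Step 5: Under H0, H ~ chi^2(3); p-value = 0.682133.
Step 6: alpha = 0.1. fail to reject H0.

H = 1.5006, df = 3, p = 0.682133, fail to reject H0.


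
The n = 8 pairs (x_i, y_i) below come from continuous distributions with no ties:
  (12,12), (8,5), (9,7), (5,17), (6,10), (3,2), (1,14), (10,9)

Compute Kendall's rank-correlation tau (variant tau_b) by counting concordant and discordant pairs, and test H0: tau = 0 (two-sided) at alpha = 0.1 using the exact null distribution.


Step 1: Enumerate the 28 unordered pairs (i,j) with i<j and classify each by sign(x_j-x_i) * sign(y_j-y_i).
  (1,2):dx=-4,dy=-7->C; (1,3):dx=-3,dy=-5->C; (1,4):dx=-7,dy=+5->D; (1,5):dx=-6,dy=-2->C
  (1,6):dx=-9,dy=-10->C; (1,7):dx=-11,dy=+2->D; (1,8):dx=-2,dy=-3->C; (2,3):dx=+1,dy=+2->C
  (2,4):dx=-3,dy=+12->D; (2,5):dx=-2,dy=+5->D; (2,6):dx=-5,dy=-3->C; (2,7):dx=-7,dy=+9->D
  (2,8):dx=+2,dy=+4->C; (3,4):dx=-4,dy=+10->D; (3,5):dx=-3,dy=+3->D; (3,6):dx=-6,dy=-5->C
  (3,7):dx=-8,dy=+7->D; (3,8):dx=+1,dy=+2->C; (4,5):dx=+1,dy=-7->D; (4,6):dx=-2,dy=-15->C
  (4,7):dx=-4,dy=-3->C; (4,8):dx=+5,dy=-8->D; (5,6):dx=-3,dy=-8->C; (5,7):dx=-5,dy=+4->D
  (5,8):dx=+4,dy=-1->D; (6,7):dx=-2,dy=+12->D; (6,8):dx=+7,dy=+7->C; (7,8):dx=+9,dy=-5->D
Step 2: C = 14, D = 14, total pairs = 28.
Step 3: tau = (C - D)/(n(n-1)/2) = (14 - 14)/28 = 0.000000.
Step 4: Exact two-sided p-value (enumerate n! = 40320 permutations of y under H0): p = 1.000000.
Step 5: alpha = 0.1. fail to reject H0.

tau_b = 0.0000 (C=14, D=14), p = 1.000000, fail to reject H0.


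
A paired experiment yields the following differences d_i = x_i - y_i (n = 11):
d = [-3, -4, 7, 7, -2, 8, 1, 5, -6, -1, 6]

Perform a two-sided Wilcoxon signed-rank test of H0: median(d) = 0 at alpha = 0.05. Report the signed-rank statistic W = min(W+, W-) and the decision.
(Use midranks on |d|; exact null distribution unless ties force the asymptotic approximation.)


Step 1: Drop any zero differences (none here) and take |d_i|.
|d| = [3, 4, 7, 7, 2, 8, 1, 5, 6, 1, 6]
Step 2: Midrank |d_i| (ties get averaged ranks).
ranks: |3|->4, |4|->5, |7|->9.5, |7|->9.5, |2|->3, |8|->11, |1|->1.5, |5|->6, |6|->7.5, |1|->1.5, |6|->7.5
Step 3: Attach original signs; sum ranks with positive sign and with negative sign.
W+ = 9.5 + 9.5 + 11 + 1.5 + 6 + 7.5 = 45
W- = 4 + 5 + 3 + 7.5 + 1.5 = 21
(Check: W+ + W- = 66 should equal n(n+1)/2 = 66.)
Step 4: Test statistic W = min(W+, W-) = 21.
Step 5: Ties in |d|, so use the tie-corrected normal approximation.
        E[W] = n(n+1)/4 = 11*12/4 = 33.
        Tie groups: |d|=1 (t=2), |d|=6 (t=2), |d|=7 (t=2); sum(t^3 - t) = 18.
        Var[W] = n(n+1)(2n+1)/24 - sum(t^3-t)/48 = 3036/24 - 18/48 = 126.125.
        z = (W - E[W]) / sqrt(Var[W]) = (21 - 33) / 11.2305 = -1.0685.
        Two-sided p = 2*Phi(z) = 0.285288.
Step 6: alpha = 0.05. fail to reject H0.

W+ = 45, W- = 21, W = min = 21, p = 0.285288, fail to reject H0.


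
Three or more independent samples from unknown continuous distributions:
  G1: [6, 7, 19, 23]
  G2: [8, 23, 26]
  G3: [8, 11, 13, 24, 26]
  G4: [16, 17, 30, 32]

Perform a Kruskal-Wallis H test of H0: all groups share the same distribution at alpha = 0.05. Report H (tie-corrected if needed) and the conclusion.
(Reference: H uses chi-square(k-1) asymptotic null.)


Step 1: Combine all N = 16 observations and assign midranks.
sorted (value, group, rank): (6,G1,1), (7,G1,2), (8,G2,3.5), (8,G3,3.5), (11,G3,5), (13,G3,6), (16,G4,7), (17,G4,8), (19,G1,9), (23,G1,10.5), (23,G2,10.5), (24,G3,12), (26,G2,13.5), (26,G3,13.5), (30,G4,15), (32,G4,16)
Step 2: Sum ranks within each group.
R_1 = 22.5 (n_1 = 4)
R_2 = 27.5 (n_2 = 3)
R_3 = 40 (n_3 = 5)
R_4 = 46 (n_4 = 4)
Step 3: H = 12/(N(N+1)) * sum(R_i^2/n_i) - 3(N+1)
     = 12/(16*17) * (22.5^2/4 + 27.5^2/3 + 40^2/5 + 46^2/4) - 3*17
     = 0.044118 * 1227.65 - 51
     = 3.160846.
Step 4: Ties present; correction factor C = 1 - 18/(16^3 - 16) = 0.995588. Corrected H = 3.160846 / 0.995588 = 3.174852.
Step 5: Under H0, H ~ chi^2(3); p-value = 0.365444.
Step 6: alpha = 0.05. fail to reject H0.

H = 3.1749, df = 3, p = 0.365444, fail to reject H0.


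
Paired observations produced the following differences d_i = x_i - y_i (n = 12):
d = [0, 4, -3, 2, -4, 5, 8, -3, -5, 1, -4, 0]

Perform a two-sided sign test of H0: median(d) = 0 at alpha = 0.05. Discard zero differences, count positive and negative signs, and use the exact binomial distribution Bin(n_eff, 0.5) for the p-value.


Step 1: Discard zero differences. Original n = 12; n_eff = number of nonzero differences = 10.
Nonzero differences (with sign): +4, -3, +2, -4, +5, +8, -3, -5, +1, -4
Step 2: Count signs: positive = 5, negative = 5.
Step 3: Under H0: P(positive) = 0.5, so the number of positives S ~ Bin(10, 0.5).
Step 4: Two-sided exact p-value = sum of Bin(10,0.5) probabilities at or below the observed probability = 1.000000.
Step 5: alpha = 0.05. fail to reject H0.

n_eff = 10, pos = 5, neg = 5, p = 1.000000, fail to reject H0.


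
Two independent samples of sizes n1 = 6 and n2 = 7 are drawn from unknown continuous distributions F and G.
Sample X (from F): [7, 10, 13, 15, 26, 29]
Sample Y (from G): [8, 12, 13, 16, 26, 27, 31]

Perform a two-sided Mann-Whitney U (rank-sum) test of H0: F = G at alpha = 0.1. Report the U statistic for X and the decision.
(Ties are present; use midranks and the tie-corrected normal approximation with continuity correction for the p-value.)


Step 1: Combine and sort all 13 observations; assign midranks.
sorted (value, group): (7,X), (8,Y), (10,X), (12,Y), (13,X), (13,Y), (15,X), (16,Y), (26,X), (26,Y), (27,Y), (29,X), (31,Y)
ranks: 7->1, 8->2, 10->3, 12->4, 13->5.5, 13->5.5, 15->7, 16->8, 26->9.5, 26->9.5, 27->11, 29->12, 31->13
Step 2: Rank sum for X: R1 = 1 + 3 + 5.5 + 7 + 9.5 + 12 = 38.
Step 3: U_X = R1 - n1(n1+1)/2 = 38 - 6*7/2 = 38 - 21 = 17.
       U_Y = n1*n2 - U_X = 42 - 17 = 25.
Step 4: Ties are present, so use the tie-corrected normal approximation (with continuity correction) for the p-value.
Step 5: p-value = 0.616104; compare to alpha = 0.1. fail to reject H0.

U_X = 17, p = 0.616104, fail to reject H0 at alpha = 0.1.


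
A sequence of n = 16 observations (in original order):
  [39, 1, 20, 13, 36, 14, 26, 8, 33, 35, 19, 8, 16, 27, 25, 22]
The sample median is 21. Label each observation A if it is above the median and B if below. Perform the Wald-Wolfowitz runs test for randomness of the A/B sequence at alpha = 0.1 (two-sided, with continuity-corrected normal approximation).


Step 1: Compute median = 21; label A = above, B = below.
Labels in order: ABBBABABAABBBAAA  (n_A = 8, n_B = 8)
Step 2: Count runs R = 9.
Step 3: Under H0 (random ordering), E[R] = 2*n_A*n_B/(n_A+n_B) + 1 = 2*8*8/16 + 1 = 9.0000.
        Var[R] = 2*n_A*n_B*(2*n_A*n_B - n_A - n_B) / ((n_A+n_B)^2 * (n_A+n_B-1)) = 14336/3840 = 3.7333.
        SD[R] = 1.9322.
Step 4: R = E[R], so z = 0 with no continuity correction.
Step 5: Two-sided p-value via normal approximation = 2*(1 - Phi(|z|)) = 1.000000.
Step 6: alpha = 0.1. fail to reject H0.

R = 9, z = 0.0000, p = 1.000000, fail to reject H0.


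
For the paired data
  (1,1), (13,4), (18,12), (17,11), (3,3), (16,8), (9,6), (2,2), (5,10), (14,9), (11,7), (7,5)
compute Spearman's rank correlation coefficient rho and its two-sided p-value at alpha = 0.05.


Step 1: Rank x and y separately (midranks; no ties here).
rank(x): 1->1, 13->8, 18->12, 17->11, 3->3, 16->10, 9->6, 2->2, 5->4, 14->9, 11->7, 7->5
rank(y): 1->1, 4->4, 12->12, 11->11, 3->3, 8->8, 6->6, 2->2, 10->10, 9->9, 7->7, 5->5
Step 2: d_i = R_x(i) - R_y(i); compute d_i^2.
  (1-1)^2=0, (8-4)^2=16, (12-12)^2=0, (11-11)^2=0, (3-3)^2=0, (10-8)^2=4, (6-6)^2=0, (2-2)^2=0, (4-10)^2=36, (9-9)^2=0, (7-7)^2=0, (5-5)^2=0
sum(d^2) = 56.
Step 3: rho = 1 - 6*56 / (12*(12^2 - 1)) = 1 - 336/1716 = 0.804196.
Step 4: Under H0, t = rho * sqrt((n-2)/(1-rho^2)) = 4.2787 ~ t(10).
Step 5: Two-sided p-value from the t-distribution with 10 df = 0.001615.
Step 6: alpha = 0.05. reject H0.

rho = 0.8042, p = 0.001615, reject H0 at alpha = 0.05.


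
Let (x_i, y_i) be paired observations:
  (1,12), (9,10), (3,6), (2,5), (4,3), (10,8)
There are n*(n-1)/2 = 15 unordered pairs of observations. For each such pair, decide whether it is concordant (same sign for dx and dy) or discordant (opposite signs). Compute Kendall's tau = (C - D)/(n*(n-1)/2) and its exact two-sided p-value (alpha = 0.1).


Step 1: Enumerate the 15 unordered pairs (i,j) with i<j and classify each by sign(x_j-x_i) * sign(y_j-y_i).
  (1,2):dx=+8,dy=-2->D; (1,3):dx=+2,dy=-6->D; (1,4):dx=+1,dy=-7->D; (1,5):dx=+3,dy=-9->D
  (1,6):dx=+9,dy=-4->D; (2,3):dx=-6,dy=-4->C; (2,4):dx=-7,dy=-5->C; (2,5):dx=-5,dy=-7->C
  (2,6):dx=+1,dy=-2->D; (3,4):dx=-1,dy=-1->C; (3,5):dx=+1,dy=-3->D; (3,6):dx=+7,dy=+2->C
  (4,5):dx=+2,dy=-2->D; (4,6):dx=+8,dy=+3->C; (5,6):dx=+6,dy=+5->C
Step 2: C = 7, D = 8, total pairs = 15.
Step 3: tau = (C - D)/(n(n-1)/2) = (7 - 8)/15 = -0.066667.
Step 4: Exact two-sided p-value (enumerate n! = 720 permutations of y under H0): p = 1.000000.
Step 5: alpha = 0.1. fail to reject H0.

tau_b = -0.0667 (C=7, D=8), p = 1.000000, fail to reject H0.


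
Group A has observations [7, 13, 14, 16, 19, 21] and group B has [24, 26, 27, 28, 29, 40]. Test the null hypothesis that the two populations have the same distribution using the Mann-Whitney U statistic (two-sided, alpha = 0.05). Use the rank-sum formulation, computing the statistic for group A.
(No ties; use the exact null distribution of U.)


Step 1: Combine and sort all 12 observations; assign midranks.
sorted (value, group): (7,X), (13,X), (14,X), (16,X), (19,X), (21,X), (24,Y), (26,Y), (27,Y), (28,Y), (29,Y), (40,Y)
ranks: 7->1, 13->2, 14->3, 16->4, 19->5, 21->6, 24->7, 26->8, 27->9, 28->10, 29->11, 40->12
Step 2: Rank sum for X: R1 = 1 + 2 + 3 + 4 + 5 + 6 = 21.
Step 3: U_X = R1 - n1(n1+1)/2 = 21 - 6*7/2 = 21 - 21 = 0.
       U_Y = n1*n2 - U_X = 36 - 0 = 36.
Step 4: No ties, so the exact null distribution of U (based on enumerating the C(12,6) = 924 equally likely rank assignments) gives the two-sided p-value.
Step 5: p-value = 0.002165; compare to alpha = 0.05. reject H0.

U_X = 0, p = 0.002165, reject H0 at alpha = 0.05.


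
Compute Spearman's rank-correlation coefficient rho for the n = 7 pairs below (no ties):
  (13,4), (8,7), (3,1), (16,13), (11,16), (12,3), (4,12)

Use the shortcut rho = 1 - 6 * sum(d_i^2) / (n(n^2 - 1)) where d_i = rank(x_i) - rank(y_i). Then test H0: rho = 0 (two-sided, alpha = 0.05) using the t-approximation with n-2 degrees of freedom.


Step 1: Rank x and y separately (midranks; no ties here).
rank(x): 13->6, 8->3, 3->1, 16->7, 11->4, 12->5, 4->2
rank(y): 4->3, 7->4, 1->1, 13->6, 16->7, 3->2, 12->5
Step 2: d_i = R_x(i) - R_y(i); compute d_i^2.
  (6-3)^2=9, (3-4)^2=1, (1-1)^2=0, (7-6)^2=1, (4-7)^2=9, (5-2)^2=9, (2-5)^2=9
sum(d^2) = 38.
Step 3: rho = 1 - 6*38 / (7*(7^2 - 1)) = 1 - 228/336 = 0.321429.
Step 4: Under H0, t = rho * sqrt((n-2)/(1-rho^2)) = 0.7590 ~ t(5).
Step 5: Two-sided p-value from the t-distribution with 5 df = 0.482072.
Step 6: alpha = 0.05. fail to reject H0.

rho = 0.3214, p = 0.482072, fail to reject H0 at alpha = 0.05.


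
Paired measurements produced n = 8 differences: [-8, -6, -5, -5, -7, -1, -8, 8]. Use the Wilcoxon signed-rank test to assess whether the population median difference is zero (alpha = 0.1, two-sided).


Step 1: Drop any zero differences (none here) and take |d_i|.
|d| = [8, 6, 5, 5, 7, 1, 8, 8]
Step 2: Midrank |d_i| (ties get averaged ranks).
ranks: |8|->7, |6|->4, |5|->2.5, |5|->2.5, |7|->5, |1|->1, |8|->7, |8|->7
Step 3: Attach original signs; sum ranks with positive sign and with negative sign.
W+ = 7 = 7
W- = 7 + 4 + 2.5 + 2.5 + 5 + 1 + 7 = 29
(Check: W+ + W- = 36 should equal n(n+1)/2 = 36.)
Step 4: Test statistic W = min(W+, W-) = 7.
Step 5: Ties in |d|, so use the tie-corrected normal approximation.
        E[W] = n(n+1)/4 = 8*9/4 = 18.
        Tie groups: |d|=5 (t=2), |d|=8 (t=3); sum(t^3 - t) = 30.
        Var[W] = n(n+1)(2n+1)/24 - sum(t^3-t)/48 = 1224/24 - 30/48 = 50.375.
        z = (W - E[W]) / sqrt(Var[W]) = (7 - 18) / 7.0975 = -1.5498.
        Two-sided p = 2*Phi(z) = 0.121181.
Step 6: alpha = 0.1. fail to reject H0.

W+ = 7, W- = 29, W = min = 7, p = 0.121181, fail to reject H0.


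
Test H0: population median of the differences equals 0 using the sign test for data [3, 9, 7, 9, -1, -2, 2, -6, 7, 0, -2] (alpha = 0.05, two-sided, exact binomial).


Step 1: Discard zero differences. Original n = 11; n_eff = number of nonzero differences = 10.
Nonzero differences (with sign): +3, +9, +7, +9, -1, -2, +2, -6, +7, -2
Step 2: Count signs: positive = 6, negative = 4.
Step 3: Under H0: P(positive) = 0.5, so the number of positives S ~ Bin(10, 0.5).
Step 4: Two-sided exact p-value = sum of Bin(10,0.5) probabilities at or below the observed probability = 0.753906.
Step 5: alpha = 0.05. fail to reject H0.

n_eff = 10, pos = 6, neg = 4, p = 0.753906, fail to reject H0.


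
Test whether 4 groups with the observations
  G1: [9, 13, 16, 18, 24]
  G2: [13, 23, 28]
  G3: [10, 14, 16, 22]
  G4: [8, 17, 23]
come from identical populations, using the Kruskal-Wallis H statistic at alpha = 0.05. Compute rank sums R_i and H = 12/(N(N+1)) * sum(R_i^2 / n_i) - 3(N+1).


Step 1: Combine all N = 15 observations and assign midranks.
sorted (value, group, rank): (8,G4,1), (9,G1,2), (10,G3,3), (13,G1,4.5), (13,G2,4.5), (14,G3,6), (16,G1,7.5), (16,G3,7.5), (17,G4,9), (18,G1,10), (22,G3,11), (23,G2,12.5), (23,G4,12.5), (24,G1,14), (28,G2,15)
Step 2: Sum ranks within each group.
R_1 = 38 (n_1 = 5)
R_2 = 32 (n_2 = 3)
R_3 = 27.5 (n_3 = 4)
R_4 = 22.5 (n_4 = 3)
Step 3: H = 12/(N(N+1)) * sum(R_i^2/n_i) - 3(N+1)
     = 12/(15*16) * (38^2/5 + 32^2/3 + 27.5^2/4 + 22.5^2/3) - 3*16
     = 0.050000 * 987.946 - 48
     = 1.397292.
Step 4: Ties present; correction factor C = 1 - 18/(15^3 - 15) = 0.994643. Corrected H = 1.397292 / 0.994643 = 1.404817.
Step 5: Under H0, H ~ chi^2(3); p-value = 0.704406.
Step 6: alpha = 0.05. fail to reject H0.

H = 1.4048, df = 3, p = 0.704406, fail to reject H0.


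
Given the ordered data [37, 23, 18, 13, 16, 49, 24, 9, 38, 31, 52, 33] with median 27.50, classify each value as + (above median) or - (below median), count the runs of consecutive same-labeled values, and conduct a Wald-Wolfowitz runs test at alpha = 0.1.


Step 1: Compute median = 27.50; label A = above, B = below.
Labels in order: ABBBBABBAAAA  (n_A = 6, n_B = 6)
Step 2: Count runs R = 5.
Step 3: Under H0 (random ordering), E[R] = 2*n_A*n_B/(n_A+n_B) + 1 = 2*6*6/12 + 1 = 7.0000.
        Var[R] = 2*n_A*n_B*(2*n_A*n_B - n_A - n_B) / ((n_A+n_B)^2 * (n_A+n_B-1)) = 4320/1584 = 2.7273.
        SD[R] = 1.6514.
Step 4: Continuity-corrected z = (R + 0.5 - E[R]) / SD[R] = (5 + 0.5 - 7.0000) / 1.6514 = -0.9083.
Step 5: Two-sided p-value via normal approximation = 2*(1 - Phi(|z|)) = 0.363722.
Step 6: alpha = 0.1. fail to reject H0.

R = 5, z = -0.9083, p = 0.363722, fail to reject H0.


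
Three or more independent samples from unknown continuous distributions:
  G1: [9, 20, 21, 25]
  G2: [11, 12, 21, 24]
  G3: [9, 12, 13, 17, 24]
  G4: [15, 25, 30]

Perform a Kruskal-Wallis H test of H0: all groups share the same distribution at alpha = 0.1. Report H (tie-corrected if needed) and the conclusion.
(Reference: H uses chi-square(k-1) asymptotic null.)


Step 1: Combine all N = 16 observations and assign midranks.
sorted (value, group, rank): (9,G1,1.5), (9,G3,1.5), (11,G2,3), (12,G2,4.5), (12,G3,4.5), (13,G3,6), (15,G4,7), (17,G3,8), (20,G1,9), (21,G1,10.5), (21,G2,10.5), (24,G2,12.5), (24,G3,12.5), (25,G1,14.5), (25,G4,14.5), (30,G4,16)
Step 2: Sum ranks within each group.
R_1 = 35.5 (n_1 = 4)
R_2 = 30.5 (n_2 = 4)
R_3 = 32.5 (n_3 = 5)
R_4 = 37.5 (n_4 = 3)
Step 3: H = 12/(N(N+1)) * sum(R_i^2/n_i) - 3(N+1)
     = 12/(16*17) * (35.5^2/4 + 30.5^2/4 + 32.5^2/5 + 37.5^2/3) - 3*17
     = 0.044118 * 1227.62 - 51
     = 3.159926.
Step 4: Ties present; correction factor C = 1 - 30/(16^3 - 16) = 0.992647. Corrected H = 3.159926 / 0.992647 = 3.183333.
Step 5: Under H0, H ~ chi^2(3); p-value = 0.364213.
Step 6: alpha = 0.1. fail to reject H0.

H = 3.1833, df = 3, p = 0.364213, fail to reject H0.


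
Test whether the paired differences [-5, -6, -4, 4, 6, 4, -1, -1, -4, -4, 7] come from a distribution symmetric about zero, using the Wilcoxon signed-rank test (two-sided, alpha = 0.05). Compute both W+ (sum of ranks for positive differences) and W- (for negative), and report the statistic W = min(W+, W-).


Step 1: Drop any zero differences (none here) and take |d_i|.
|d| = [5, 6, 4, 4, 6, 4, 1, 1, 4, 4, 7]
Step 2: Midrank |d_i| (ties get averaged ranks).
ranks: |5|->8, |6|->9.5, |4|->5, |4|->5, |6|->9.5, |4|->5, |1|->1.5, |1|->1.5, |4|->5, |4|->5, |7|->11
Step 3: Attach original signs; sum ranks with positive sign and with negative sign.
W+ = 5 + 9.5 + 5 + 11 = 30.5
W- = 8 + 9.5 + 5 + 1.5 + 1.5 + 5 + 5 = 35.5
(Check: W+ + W- = 66 should equal n(n+1)/2 = 66.)
Step 4: Test statistic W = min(W+, W-) = 30.5.
Step 5: Ties in |d|, so use the tie-corrected normal approximation.
        E[W] = n(n+1)/4 = 11*12/4 = 33.
        Tie groups: |d|=1 (t=2), |d|=4 (t=5), |d|=6 (t=2); sum(t^3 - t) = 132.
        Var[W] = n(n+1)(2n+1)/24 - sum(t^3-t)/48 = 3036/24 - 132/48 = 123.75.
        z = (W - E[W]) / sqrt(Var[W]) = (30.5 - 33) / 11.1243 = -0.2247.
        Two-sided p = 2*Phi(z) = 0.822187.
Step 6: alpha = 0.05. fail to reject H0.

W+ = 30.5, W- = 35.5, W = min = 30.5, p = 0.822187, fail to reject H0.


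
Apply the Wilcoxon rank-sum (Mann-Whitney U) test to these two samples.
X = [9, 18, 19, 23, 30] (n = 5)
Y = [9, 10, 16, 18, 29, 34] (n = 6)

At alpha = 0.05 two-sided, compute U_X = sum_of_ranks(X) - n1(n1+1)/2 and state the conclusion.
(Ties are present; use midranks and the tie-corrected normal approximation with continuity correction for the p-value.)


Step 1: Combine and sort all 11 observations; assign midranks.
sorted (value, group): (9,X), (9,Y), (10,Y), (16,Y), (18,X), (18,Y), (19,X), (23,X), (29,Y), (30,X), (34,Y)
ranks: 9->1.5, 9->1.5, 10->3, 16->4, 18->5.5, 18->5.5, 19->7, 23->8, 29->9, 30->10, 34->11
Step 2: Rank sum for X: R1 = 1.5 + 5.5 + 7 + 8 + 10 = 32.
Step 3: U_X = R1 - n1(n1+1)/2 = 32 - 5*6/2 = 32 - 15 = 17.
       U_Y = n1*n2 - U_X = 30 - 17 = 13.
Step 4: Ties are present, so use the tie-corrected normal approximation (with continuity correction) for the p-value.
Step 5: p-value = 0.783228; compare to alpha = 0.05. fail to reject H0.

U_X = 17, p = 0.783228, fail to reject H0 at alpha = 0.05.


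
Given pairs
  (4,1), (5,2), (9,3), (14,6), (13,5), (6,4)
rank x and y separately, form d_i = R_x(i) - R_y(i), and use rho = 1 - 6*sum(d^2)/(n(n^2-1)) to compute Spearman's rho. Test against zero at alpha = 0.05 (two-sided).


Step 1: Rank x and y separately (midranks; no ties here).
rank(x): 4->1, 5->2, 9->4, 14->6, 13->5, 6->3
rank(y): 1->1, 2->2, 3->3, 6->6, 5->5, 4->4
Step 2: d_i = R_x(i) - R_y(i); compute d_i^2.
  (1-1)^2=0, (2-2)^2=0, (4-3)^2=1, (6-6)^2=0, (5-5)^2=0, (3-4)^2=1
sum(d^2) = 2.
Step 3: rho = 1 - 6*2 / (6*(6^2 - 1)) = 1 - 12/210 = 0.942857.
Step 4: Under H0, t = rho * sqrt((n-2)/(1-rho^2)) = 5.6595 ~ t(4).
Step 5: Two-sided p-value from the t-distribution with 4 df = 0.004805.
Step 6: alpha = 0.05. reject H0.

rho = 0.9429, p = 0.004805, reject H0 at alpha = 0.05.


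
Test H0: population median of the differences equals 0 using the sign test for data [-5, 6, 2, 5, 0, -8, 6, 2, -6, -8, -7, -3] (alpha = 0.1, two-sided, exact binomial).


Step 1: Discard zero differences. Original n = 12; n_eff = number of nonzero differences = 11.
Nonzero differences (with sign): -5, +6, +2, +5, -8, +6, +2, -6, -8, -7, -3
Step 2: Count signs: positive = 5, negative = 6.
Step 3: Under H0: P(positive) = 0.5, so the number of positives S ~ Bin(11, 0.5).
Step 4: Two-sided exact p-value = sum of Bin(11,0.5) probabilities at or below the observed probability = 1.000000.
Step 5: alpha = 0.1. fail to reject H0.

n_eff = 11, pos = 5, neg = 6, p = 1.000000, fail to reject H0.


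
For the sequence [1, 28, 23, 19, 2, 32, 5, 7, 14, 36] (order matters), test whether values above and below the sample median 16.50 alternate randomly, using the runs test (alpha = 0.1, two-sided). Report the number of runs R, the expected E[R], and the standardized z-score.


Step 1: Compute median = 16.50; label A = above, B = below.
Labels in order: BAAABABBBA  (n_A = 5, n_B = 5)
Step 2: Count runs R = 6.
Step 3: Under H0 (random ordering), E[R] = 2*n_A*n_B/(n_A+n_B) + 1 = 2*5*5/10 + 1 = 6.0000.
        Var[R] = 2*n_A*n_B*(2*n_A*n_B - n_A - n_B) / ((n_A+n_B)^2 * (n_A+n_B-1)) = 2000/900 = 2.2222.
        SD[R] = 1.4907.
Step 4: R = E[R], so z = 0 with no continuity correction.
Step 5: Two-sided p-value via normal approximation = 2*(1 - Phi(|z|)) = 1.000000.
Step 6: alpha = 0.1. fail to reject H0.

R = 6, z = 0.0000, p = 1.000000, fail to reject H0.


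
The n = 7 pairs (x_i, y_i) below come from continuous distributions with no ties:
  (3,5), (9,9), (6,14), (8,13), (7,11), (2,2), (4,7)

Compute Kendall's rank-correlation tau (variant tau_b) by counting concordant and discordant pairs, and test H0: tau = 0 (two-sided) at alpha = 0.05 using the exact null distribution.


Step 1: Enumerate the 21 unordered pairs (i,j) with i<j and classify each by sign(x_j-x_i) * sign(y_j-y_i).
  (1,2):dx=+6,dy=+4->C; (1,3):dx=+3,dy=+9->C; (1,4):dx=+5,dy=+8->C; (1,5):dx=+4,dy=+6->C
  (1,6):dx=-1,dy=-3->C; (1,7):dx=+1,dy=+2->C; (2,3):dx=-3,dy=+5->D; (2,4):dx=-1,dy=+4->D
  (2,5):dx=-2,dy=+2->D; (2,6):dx=-7,dy=-7->C; (2,7):dx=-5,dy=-2->C; (3,4):dx=+2,dy=-1->D
  (3,5):dx=+1,dy=-3->D; (3,6):dx=-4,dy=-12->C; (3,7):dx=-2,dy=-7->C; (4,5):dx=-1,dy=-2->C
  (4,6):dx=-6,dy=-11->C; (4,7):dx=-4,dy=-6->C; (5,6):dx=-5,dy=-9->C; (5,7):dx=-3,dy=-4->C
  (6,7):dx=+2,dy=+5->C
Step 2: C = 16, D = 5, total pairs = 21.
Step 3: tau = (C - D)/(n(n-1)/2) = (16 - 5)/21 = 0.523810.
Step 4: Exact two-sided p-value (enumerate n! = 5040 permutations of y under H0): p = 0.136111.
Step 5: alpha = 0.05. fail to reject H0.

tau_b = 0.5238 (C=16, D=5), p = 0.136111, fail to reject H0.


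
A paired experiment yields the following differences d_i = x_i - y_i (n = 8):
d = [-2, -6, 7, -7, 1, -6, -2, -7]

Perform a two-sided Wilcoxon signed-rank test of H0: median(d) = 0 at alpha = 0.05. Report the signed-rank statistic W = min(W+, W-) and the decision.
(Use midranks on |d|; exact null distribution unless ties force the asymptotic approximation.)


Step 1: Drop any zero differences (none here) and take |d_i|.
|d| = [2, 6, 7, 7, 1, 6, 2, 7]
Step 2: Midrank |d_i| (ties get averaged ranks).
ranks: |2|->2.5, |6|->4.5, |7|->7, |7|->7, |1|->1, |6|->4.5, |2|->2.5, |7|->7
Step 3: Attach original signs; sum ranks with positive sign and with negative sign.
W+ = 7 + 1 = 8
W- = 2.5 + 4.5 + 7 + 4.5 + 2.5 + 7 = 28
(Check: W+ + W- = 36 should equal n(n+1)/2 = 36.)
Step 4: Test statistic W = min(W+, W-) = 8.
Step 5: Ties in |d|, so use the tie-corrected normal approximation.
        E[W] = n(n+1)/4 = 8*9/4 = 18.
        Tie groups: |d|=2 (t=2), |d|=6 (t=2), |d|=7 (t=3); sum(t^3 - t) = 36.
        Var[W] = n(n+1)(2n+1)/24 - sum(t^3-t)/48 = 1224/24 - 36/48 = 50.25.
        z = (W - E[W]) / sqrt(Var[W]) = (8 - 18) / 7.0887 = -1.4107.
        Two-sided p = 2*Phi(z) = 0.158336.
Step 6: alpha = 0.05. fail to reject H0.

W+ = 8, W- = 28, W = min = 8, p = 0.158336, fail to reject H0.


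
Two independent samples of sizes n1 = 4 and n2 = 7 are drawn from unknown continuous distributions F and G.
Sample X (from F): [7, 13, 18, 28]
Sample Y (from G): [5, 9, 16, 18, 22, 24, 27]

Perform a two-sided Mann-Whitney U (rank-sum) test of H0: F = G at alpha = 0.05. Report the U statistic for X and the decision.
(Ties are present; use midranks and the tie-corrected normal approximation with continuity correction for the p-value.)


Step 1: Combine and sort all 11 observations; assign midranks.
sorted (value, group): (5,Y), (7,X), (9,Y), (13,X), (16,Y), (18,X), (18,Y), (22,Y), (24,Y), (27,Y), (28,X)
ranks: 5->1, 7->2, 9->3, 13->4, 16->5, 18->6.5, 18->6.5, 22->8, 24->9, 27->10, 28->11
Step 2: Rank sum for X: R1 = 2 + 4 + 6.5 + 11 = 23.5.
Step 3: U_X = R1 - n1(n1+1)/2 = 23.5 - 4*5/2 = 23.5 - 10 = 13.5.
       U_Y = n1*n2 - U_X = 28 - 13.5 = 14.5.
Step 4: Ties are present, so use the tie-corrected normal approximation (with continuity correction) for the p-value.
Step 5: p-value = 1.000000; compare to alpha = 0.05. fail to reject H0.

U_X = 13.5, p = 1.000000, fail to reject H0 at alpha = 0.05.


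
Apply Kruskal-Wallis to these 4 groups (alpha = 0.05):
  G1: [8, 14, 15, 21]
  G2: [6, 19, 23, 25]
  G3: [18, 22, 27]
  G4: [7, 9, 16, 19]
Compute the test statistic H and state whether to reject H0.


Step 1: Combine all N = 15 observations and assign midranks.
sorted (value, group, rank): (6,G2,1), (7,G4,2), (8,G1,3), (9,G4,4), (14,G1,5), (15,G1,6), (16,G4,7), (18,G3,8), (19,G2,9.5), (19,G4,9.5), (21,G1,11), (22,G3,12), (23,G2,13), (25,G2,14), (27,G3,15)
Step 2: Sum ranks within each group.
R_1 = 25 (n_1 = 4)
R_2 = 37.5 (n_2 = 4)
R_3 = 35 (n_3 = 3)
R_4 = 22.5 (n_4 = 4)
Step 3: H = 12/(N(N+1)) * sum(R_i^2/n_i) - 3(N+1)
     = 12/(15*16) * (25^2/4 + 37.5^2/4 + 35^2/3 + 22.5^2/4) - 3*16
     = 0.050000 * 1042.71 - 48
     = 4.135417.
Step 4: Ties present; correction factor C = 1 - 6/(15^3 - 15) = 0.998214. Corrected H = 4.135417 / 0.998214 = 4.142815.
Step 5: Under H0, H ~ chi^2(3); p-value = 0.246450.
Step 6: alpha = 0.05. fail to reject H0.

H = 4.1428, df = 3, p = 0.246450, fail to reject H0.


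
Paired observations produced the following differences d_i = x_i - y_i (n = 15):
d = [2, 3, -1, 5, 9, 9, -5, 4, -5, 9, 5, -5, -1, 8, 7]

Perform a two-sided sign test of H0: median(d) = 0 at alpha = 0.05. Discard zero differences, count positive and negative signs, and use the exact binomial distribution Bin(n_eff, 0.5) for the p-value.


Step 1: Discard zero differences. Original n = 15; n_eff = number of nonzero differences = 15.
Nonzero differences (with sign): +2, +3, -1, +5, +9, +9, -5, +4, -5, +9, +5, -5, -1, +8, +7
Step 2: Count signs: positive = 10, negative = 5.
Step 3: Under H0: P(positive) = 0.5, so the number of positives S ~ Bin(15, 0.5).
Step 4: Two-sided exact p-value = sum of Bin(15,0.5) probabilities at or below the observed probability = 0.301758.
Step 5: alpha = 0.05. fail to reject H0.

n_eff = 15, pos = 10, neg = 5, p = 0.301758, fail to reject H0.


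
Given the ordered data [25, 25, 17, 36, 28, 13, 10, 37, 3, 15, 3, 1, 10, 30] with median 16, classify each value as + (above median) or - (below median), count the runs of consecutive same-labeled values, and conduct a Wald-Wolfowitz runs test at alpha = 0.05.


Step 1: Compute median = 16; label A = above, B = below.
Labels in order: AAAAABBABBBBBA  (n_A = 7, n_B = 7)
Step 2: Count runs R = 5.
Step 3: Under H0 (random ordering), E[R] = 2*n_A*n_B/(n_A+n_B) + 1 = 2*7*7/14 + 1 = 8.0000.
        Var[R] = 2*n_A*n_B*(2*n_A*n_B - n_A - n_B) / ((n_A+n_B)^2 * (n_A+n_B-1)) = 8232/2548 = 3.2308.
        SD[R] = 1.7974.
Step 4: Continuity-corrected z = (R + 0.5 - E[R]) / SD[R] = (5 + 0.5 - 8.0000) / 1.7974 = -1.3909.
Step 5: Two-sided p-value via normal approximation = 2*(1 - Phi(|z|)) = 0.164264.
Step 6: alpha = 0.05. fail to reject H0.

R = 5, z = -1.3909, p = 0.164264, fail to reject H0.


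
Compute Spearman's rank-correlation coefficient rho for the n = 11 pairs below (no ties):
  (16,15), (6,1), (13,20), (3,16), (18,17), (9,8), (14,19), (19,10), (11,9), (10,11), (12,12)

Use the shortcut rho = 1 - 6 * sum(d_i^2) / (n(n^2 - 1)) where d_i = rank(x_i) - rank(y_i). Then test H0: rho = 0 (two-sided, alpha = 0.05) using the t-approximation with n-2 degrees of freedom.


Step 1: Rank x and y separately (midranks; no ties here).
rank(x): 16->9, 6->2, 13->7, 3->1, 18->10, 9->3, 14->8, 19->11, 11->5, 10->4, 12->6
rank(y): 15->7, 1->1, 20->11, 16->8, 17->9, 8->2, 19->10, 10->4, 9->3, 11->5, 12->6
Step 2: d_i = R_x(i) - R_y(i); compute d_i^2.
  (9-7)^2=4, (2-1)^2=1, (7-11)^2=16, (1-8)^2=49, (10-9)^2=1, (3-2)^2=1, (8-10)^2=4, (11-4)^2=49, (5-3)^2=4, (4-5)^2=1, (6-6)^2=0
sum(d^2) = 130.
Step 3: rho = 1 - 6*130 / (11*(11^2 - 1)) = 1 - 780/1320 = 0.409091.
Step 4: Under H0, t = rho * sqrt((n-2)/(1-rho^2)) = 1.3450 ~ t(9).
Step 5: Two-sided p-value from the t-distribution with 9 df = 0.211545.
Step 6: alpha = 0.05. fail to reject H0.

rho = 0.4091, p = 0.211545, fail to reject H0 at alpha = 0.05.


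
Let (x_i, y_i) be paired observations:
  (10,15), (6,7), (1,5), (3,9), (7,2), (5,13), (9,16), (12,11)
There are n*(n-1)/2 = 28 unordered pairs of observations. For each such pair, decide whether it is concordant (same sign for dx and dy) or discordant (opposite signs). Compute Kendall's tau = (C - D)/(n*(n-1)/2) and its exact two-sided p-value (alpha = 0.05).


Step 1: Enumerate the 28 unordered pairs (i,j) with i<j and classify each by sign(x_j-x_i) * sign(y_j-y_i).
  (1,2):dx=-4,dy=-8->C; (1,3):dx=-9,dy=-10->C; (1,4):dx=-7,dy=-6->C; (1,5):dx=-3,dy=-13->C
  (1,6):dx=-5,dy=-2->C; (1,7):dx=-1,dy=+1->D; (1,8):dx=+2,dy=-4->D; (2,3):dx=-5,dy=-2->C
  (2,4):dx=-3,dy=+2->D; (2,5):dx=+1,dy=-5->D; (2,6):dx=-1,dy=+6->D; (2,7):dx=+3,dy=+9->C
  (2,8):dx=+6,dy=+4->C; (3,4):dx=+2,dy=+4->C; (3,5):dx=+6,dy=-3->D; (3,6):dx=+4,dy=+8->C
  (3,7):dx=+8,dy=+11->C; (3,8):dx=+11,dy=+6->C; (4,5):dx=+4,dy=-7->D; (4,6):dx=+2,dy=+4->C
  (4,7):dx=+6,dy=+7->C; (4,8):dx=+9,dy=+2->C; (5,6):dx=-2,dy=+11->D; (5,7):dx=+2,dy=+14->C
  (5,8):dx=+5,dy=+9->C; (6,7):dx=+4,dy=+3->C; (6,8):dx=+7,dy=-2->D; (7,8):dx=+3,dy=-5->D
Step 2: C = 18, D = 10, total pairs = 28.
Step 3: tau = (C - D)/(n(n-1)/2) = (18 - 10)/28 = 0.285714.
Step 4: Exact two-sided p-value (enumerate n! = 40320 permutations of y under H0): p = 0.398760.
Step 5: alpha = 0.05. fail to reject H0.

tau_b = 0.2857 (C=18, D=10), p = 0.398760, fail to reject H0.


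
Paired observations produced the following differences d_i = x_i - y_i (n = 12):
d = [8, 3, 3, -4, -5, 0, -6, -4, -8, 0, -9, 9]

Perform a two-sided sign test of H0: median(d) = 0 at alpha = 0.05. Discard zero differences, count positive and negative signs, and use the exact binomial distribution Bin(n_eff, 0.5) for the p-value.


Step 1: Discard zero differences. Original n = 12; n_eff = number of nonzero differences = 10.
Nonzero differences (with sign): +8, +3, +3, -4, -5, -6, -4, -8, -9, +9
Step 2: Count signs: positive = 4, negative = 6.
Step 3: Under H0: P(positive) = 0.5, so the number of positives S ~ Bin(10, 0.5).
Step 4: Two-sided exact p-value = sum of Bin(10,0.5) probabilities at or below the observed probability = 0.753906.
Step 5: alpha = 0.05. fail to reject H0.

n_eff = 10, pos = 4, neg = 6, p = 0.753906, fail to reject H0.


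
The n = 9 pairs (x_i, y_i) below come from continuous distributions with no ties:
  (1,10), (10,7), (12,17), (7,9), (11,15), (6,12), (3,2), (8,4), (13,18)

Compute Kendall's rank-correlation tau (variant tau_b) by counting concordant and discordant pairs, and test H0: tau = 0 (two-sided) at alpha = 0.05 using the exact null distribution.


Step 1: Enumerate the 36 unordered pairs (i,j) with i<j and classify each by sign(x_j-x_i) * sign(y_j-y_i).
  (1,2):dx=+9,dy=-3->D; (1,3):dx=+11,dy=+7->C; (1,4):dx=+6,dy=-1->D; (1,5):dx=+10,dy=+5->C
  (1,6):dx=+5,dy=+2->C; (1,7):dx=+2,dy=-8->D; (1,8):dx=+7,dy=-6->D; (1,9):dx=+12,dy=+8->C
  (2,3):dx=+2,dy=+10->C; (2,4):dx=-3,dy=+2->D; (2,5):dx=+1,dy=+8->C; (2,6):dx=-4,dy=+5->D
  (2,7):dx=-7,dy=-5->C; (2,8):dx=-2,dy=-3->C; (2,9):dx=+3,dy=+11->C; (3,4):dx=-5,dy=-8->C
  (3,5):dx=-1,dy=-2->C; (3,6):dx=-6,dy=-5->C; (3,7):dx=-9,dy=-15->C; (3,8):dx=-4,dy=-13->C
  (3,9):dx=+1,dy=+1->C; (4,5):dx=+4,dy=+6->C; (4,6):dx=-1,dy=+3->D; (4,7):dx=-4,dy=-7->C
  (4,8):dx=+1,dy=-5->D; (4,9):dx=+6,dy=+9->C; (5,6):dx=-5,dy=-3->C; (5,7):dx=-8,dy=-13->C
  (5,8):dx=-3,dy=-11->C; (5,9):dx=+2,dy=+3->C; (6,7):dx=-3,dy=-10->C; (6,8):dx=+2,dy=-8->D
  (6,9):dx=+7,dy=+6->C; (7,8):dx=+5,dy=+2->C; (7,9):dx=+10,dy=+16->C; (8,9):dx=+5,dy=+14->C
Step 2: C = 27, D = 9, total pairs = 36.
Step 3: tau = (C - D)/(n(n-1)/2) = (27 - 9)/36 = 0.500000.
Step 4: Exact two-sided p-value (enumerate n! = 362880 permutations of y under H0): p = 0.075176.
Step 5: alpha = 0.05. fail to reject H0.

tau_b = 0.5000 (C=27, D=9), p = 0.075176, fail to reject H0.


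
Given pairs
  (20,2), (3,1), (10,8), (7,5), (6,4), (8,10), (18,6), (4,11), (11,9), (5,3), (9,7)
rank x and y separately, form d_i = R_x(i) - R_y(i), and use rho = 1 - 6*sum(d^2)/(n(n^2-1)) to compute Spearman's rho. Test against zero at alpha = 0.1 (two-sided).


Step 1: Rank x and y separately (midranks; no ties here).
rank(x): 20->11, 3->1, 10->8, 7->5, 6->4, 8->6, 18->10, 4->2, 11->9, 5->3, 9->7
rank(y): 2->2, 1->1, 8->8, 5->5, 4->4, 10->10, 6->6, 11->11, 9->9, 3->3, 7->7
Step 2: d_i = R_x(i) - R_y(i); compute d_i^2.
  (11-2)^2=81, (1-1)^2=0, (8-8)^2=0, (5-5)^2=0, (4-4)^2=0, (6-10)^2=16, (10-6)^2=16, (2-11)^2=81, (9-9)^2=0, (3-3)^2=0, (7-7)^2=0
sum(d^2) = 194.
Step 3: rho = 1 - 6*194 / (11*(11^2 - 1)) = 1 - 1164/1320 = 0.118182.
Step 4: Under H0, t = rho * sqrt((n-2)/(1-rho^2)) = 0.3570 ~ t(9).
Step 5: Two-sided p-value from the t-distribution with 9 df = 0.729285.
Step 6: alpha = 0.1. fail to reject H0.

rho = 0.1182, p = 0.729285, fail to reject H0 at alpha = 0.1.


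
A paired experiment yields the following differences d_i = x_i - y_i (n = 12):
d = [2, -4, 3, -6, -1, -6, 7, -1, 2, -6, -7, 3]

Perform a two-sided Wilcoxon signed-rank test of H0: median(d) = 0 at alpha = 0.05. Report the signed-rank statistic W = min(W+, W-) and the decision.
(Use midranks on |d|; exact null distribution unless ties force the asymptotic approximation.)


Step 1: Drop any zero differences (none here) and take |d_i|.
|d| = [2, 4, 3, 6, 1, 6, 7, 1, 2, 6, 7, 3]
Step 2: Midrank |d_i| (ties get averaged ranks).
ranks: |2|->3.5, |4|->7, |3|->5.5, |6|->9, |1|->1.5, |6|->9, |7|->11.5, |1|->1.5, |2|->3.5, |6|->9, |7|->11.5, |3|->5.5
Step 3: Attach original signs; sum ranks with positive sign and with negative sign.
W+ = 3.5 + 5.5 + 11.5 + 3.5 + 5.5 = 29.5
W- = 7 + 9 + 1.5 + 9 + 1.5 + 9 + 11.5 = 48.5
(Check: W+ + W- = 78 should equal n(n+1)/2 = 78.)
Step 4: Test statistic W = min(W+, W-) = 29.5.
Step 5: Ties in |d|, so use the tie-corrected normal approximation.
        E[W] = n(n+1)/4 = 12*13/4 = 39.
        Tie groups: |d|=1 (t=2), |d|=2 (t=2), |d|=3 (t=2), |d|=6 (t=3), |d|=7 (t=2); sum(t^3 - t) = 48.
        Var[W] = n(n+1)(2n+1)/24 - sum(t^3-t)/48 = 3900/24 - 48/48 = 161.5.
        z = (W - E[W]) / sqrt(Var[W]) = (29.5 - 39) / 12.7083 = -0.7475.
        Two-sided p = 2*Phi(z) = 0.454735.
Step 6: alpha = 0.05. fail to reject H0.

W+ = 29.5, W- = 48.5, W = min = 29.5, p = 0.454735, fail to reject H0.


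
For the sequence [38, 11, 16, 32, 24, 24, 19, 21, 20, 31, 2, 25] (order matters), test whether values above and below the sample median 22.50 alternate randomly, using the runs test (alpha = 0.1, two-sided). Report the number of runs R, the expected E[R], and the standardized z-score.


Step 1: Compute median = 22.50; label A = above, B = below.
Labels in order: ABBAAABBBABA  (n_A = 6, n_B = 6)
Step 2: Count runs R = 7.
Step 3: Under H0 (random ordering), E[R] = 2*n_A*n_B/(n_A+n_B) + 1 = 2*6*6/12 + 1 = 7.0000.
        Var[R] = 2*n_A*n_B*(2*n_A*n_B - n_A - n_B) / ((n_A+n_B)^2 * (n_A+n_B-1)) = 4320/1584 = 2.7273.
        SD[R] = 1.6514.
Step 4: R = E[R], so z = 0 with no continuity correction.
Step 5: Two-sided p-value via normal approximation = 2*(1 - Phi(|z|)) = 1.000000.
Step 6: alpha = 0.1. fail to reject H0.

R = 7, z = 0.0000, p = 1.000000, fail to reject H0.


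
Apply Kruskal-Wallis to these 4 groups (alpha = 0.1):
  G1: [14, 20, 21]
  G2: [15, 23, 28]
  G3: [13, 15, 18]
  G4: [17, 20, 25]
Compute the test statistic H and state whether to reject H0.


Step 1: Combine all N = 12 observations and assign midranks.
sorted (value, group, rank): (13,G3,1), (14,G1,2), (15,G2,3.5), (15,G3,3.5), (17,G4,5), (18,G3,6), (20,G1,7.5), (20,G4,7.5), (21,G1,9), (23,G2,10), (25,G4,11), (28,G2,12)
Step 2: Sum ranks within each group.
R_1 = 18.5 (n_1 = 3)
R_2 = 25.5 (n_2 = 3)
R_3 = 10.5 (n_3 = 3)
R_4 = 23.5 (n_4 = 3)
Step 3: H = 12/(N(N+1)) * sum(R_i^2/n_i) - 3(N+1)
     = 12/(12*13) * (18.5^2/3 + 25.5^2/3 + 10.5^2/3 + 23.5^2/3) - 3*13
     = 0.076923 * 551.667 - 39
     = 3.435897.
Step 4: Ties present; correction factor C = 1 - 12/(12^3 - 12) = 0.993007. Corrected H = 3.435897 / 0.993007 = 3.460094.
Step 5: Under H0, H ~ chi^2(3); p-value = 0.325975.
Step 6: alpha = 0.1. fail to reject H0.

H = 3.4601, df = 3, p = 0.325975, fail to reject H0.


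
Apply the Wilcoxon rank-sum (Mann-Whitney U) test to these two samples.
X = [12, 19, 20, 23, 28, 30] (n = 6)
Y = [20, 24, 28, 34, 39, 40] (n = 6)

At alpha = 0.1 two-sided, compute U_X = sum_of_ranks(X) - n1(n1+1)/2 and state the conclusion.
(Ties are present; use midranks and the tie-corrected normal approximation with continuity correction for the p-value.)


Step 1: Combine and sort all 12 observations; assign midranks.
sorted (value, group): (12,X), (19,X), (20,X), (20,Y), (23,X), (24,Y), (28,X), (28,Y), (30,X), (34,Y), (39,Y), (40,Y)
ranks: 12->1, 19->2, 20->3.5, 20->3.5, 23->5, 24->6, 28->7.5, 28->7.5, 30->9, 34->10, 39->11, 40->12
Step 2: Rank sum for X: R1 = 1 + 2 + 3.5 + 5 + 7.5 + 9 = 28.
Step 3: U_X = R1 - n1(n1+1)/2 = 28 - 6*7/2 = 28 - 21 = 7.
       U_Y = n1*n2 - U_X = 36 - 7 = 29.
Step 4: Ties are present, so use the tie-corrected normal approximation (with continuity correction) for the p-value.
Step 5: p-value = 0.091554; compare to alpha = 0.1. reject H0.

U_X = 7, p = 0.091554, reject H0 at alpha = 0.1.
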